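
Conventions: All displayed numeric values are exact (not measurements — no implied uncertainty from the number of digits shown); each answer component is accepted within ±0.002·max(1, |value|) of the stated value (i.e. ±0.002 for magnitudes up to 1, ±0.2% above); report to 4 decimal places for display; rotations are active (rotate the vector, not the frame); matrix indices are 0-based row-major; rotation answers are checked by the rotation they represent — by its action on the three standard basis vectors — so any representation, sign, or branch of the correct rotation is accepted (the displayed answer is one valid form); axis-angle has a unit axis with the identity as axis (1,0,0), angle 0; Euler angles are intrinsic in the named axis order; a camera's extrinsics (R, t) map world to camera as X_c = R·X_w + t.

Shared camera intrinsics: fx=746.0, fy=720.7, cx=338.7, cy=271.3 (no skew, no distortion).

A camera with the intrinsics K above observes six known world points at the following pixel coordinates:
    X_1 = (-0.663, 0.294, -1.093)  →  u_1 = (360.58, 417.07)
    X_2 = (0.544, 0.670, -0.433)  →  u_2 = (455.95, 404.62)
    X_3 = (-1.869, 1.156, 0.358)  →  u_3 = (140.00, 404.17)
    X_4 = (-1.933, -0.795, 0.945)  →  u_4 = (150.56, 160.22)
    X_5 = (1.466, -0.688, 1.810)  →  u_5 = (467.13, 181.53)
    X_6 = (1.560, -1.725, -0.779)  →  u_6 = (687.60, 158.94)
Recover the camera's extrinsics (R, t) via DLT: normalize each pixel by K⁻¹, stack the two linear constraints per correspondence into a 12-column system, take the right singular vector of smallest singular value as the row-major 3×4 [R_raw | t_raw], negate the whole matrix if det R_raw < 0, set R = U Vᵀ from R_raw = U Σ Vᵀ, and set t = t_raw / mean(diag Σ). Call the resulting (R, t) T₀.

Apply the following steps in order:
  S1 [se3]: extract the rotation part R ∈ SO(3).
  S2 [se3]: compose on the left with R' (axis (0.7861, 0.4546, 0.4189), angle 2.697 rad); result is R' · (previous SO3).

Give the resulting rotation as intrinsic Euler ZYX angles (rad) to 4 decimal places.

rotation (euler_zyx) = (0.9184, -0.2185, 2.7893)

source (pnp_recover): camera pose = R=[0.9224 -0.2048 -0.3276; 0.0527 0.9067 -0.4185; 0.3827 0.3688 0.8471], t=(0.4600, 0.3200, 6.0603)
after S1 (rot_of_se3): [0.9224 -0.2048 -0.3276; 0.0527 0.9067 -0.4185; 0.3827 0.3688 0.8471]
after S2 (compose_so3): [0.5927 0.7004 0.3977; 0.7757 -0.6292 -0.0478; 0.2167 0.3368 -0.9163]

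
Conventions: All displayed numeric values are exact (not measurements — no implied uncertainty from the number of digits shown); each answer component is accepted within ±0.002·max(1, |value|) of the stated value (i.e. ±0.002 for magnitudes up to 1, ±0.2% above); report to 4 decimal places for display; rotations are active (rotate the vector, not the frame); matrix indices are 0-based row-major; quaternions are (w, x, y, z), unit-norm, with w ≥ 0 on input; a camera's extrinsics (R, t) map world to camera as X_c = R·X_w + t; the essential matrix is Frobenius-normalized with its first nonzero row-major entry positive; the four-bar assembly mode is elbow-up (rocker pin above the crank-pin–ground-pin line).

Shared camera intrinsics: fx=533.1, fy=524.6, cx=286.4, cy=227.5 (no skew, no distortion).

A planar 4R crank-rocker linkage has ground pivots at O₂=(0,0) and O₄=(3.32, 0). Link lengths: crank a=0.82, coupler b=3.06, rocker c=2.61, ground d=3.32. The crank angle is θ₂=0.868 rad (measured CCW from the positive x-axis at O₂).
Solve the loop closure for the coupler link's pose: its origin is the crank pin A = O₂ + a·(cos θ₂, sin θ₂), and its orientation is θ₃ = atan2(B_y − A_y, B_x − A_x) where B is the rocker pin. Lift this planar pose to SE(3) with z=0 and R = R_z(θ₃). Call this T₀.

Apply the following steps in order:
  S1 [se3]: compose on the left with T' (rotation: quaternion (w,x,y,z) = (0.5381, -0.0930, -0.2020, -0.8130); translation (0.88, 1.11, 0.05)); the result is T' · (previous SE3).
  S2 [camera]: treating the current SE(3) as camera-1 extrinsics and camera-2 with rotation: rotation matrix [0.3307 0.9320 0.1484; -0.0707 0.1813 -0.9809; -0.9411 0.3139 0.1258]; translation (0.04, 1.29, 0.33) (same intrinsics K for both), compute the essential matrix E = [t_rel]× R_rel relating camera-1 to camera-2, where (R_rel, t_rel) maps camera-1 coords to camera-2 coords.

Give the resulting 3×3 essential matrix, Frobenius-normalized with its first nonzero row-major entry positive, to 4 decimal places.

matrix = [0.0236 0.5126 -0.1778; 0.0074 0.4300 -0.1425; -0.6288 0.1232 0.2988]

source (fourbar_fk): coupler pose = R=[0.7710 -0.6368 0.0000; 0.6368 0.7710 0.0000; 0.0000 0.0000 1.0000], t=(0.5300, 0.6257, 0.0000)
after S1 (compose_se3): R=[0.2699 0.9606 -0.0662; -0.8617 0.2716 0.4285; 0.4296 -0.0586 0.9011], t=(1.2371, 0.4539, 0.3883)
after S2 (essential): [0.0236 0.5126 -0.1778; 0.0074 0.4300 -0.1425; -0.6288 0.1232 0.2988]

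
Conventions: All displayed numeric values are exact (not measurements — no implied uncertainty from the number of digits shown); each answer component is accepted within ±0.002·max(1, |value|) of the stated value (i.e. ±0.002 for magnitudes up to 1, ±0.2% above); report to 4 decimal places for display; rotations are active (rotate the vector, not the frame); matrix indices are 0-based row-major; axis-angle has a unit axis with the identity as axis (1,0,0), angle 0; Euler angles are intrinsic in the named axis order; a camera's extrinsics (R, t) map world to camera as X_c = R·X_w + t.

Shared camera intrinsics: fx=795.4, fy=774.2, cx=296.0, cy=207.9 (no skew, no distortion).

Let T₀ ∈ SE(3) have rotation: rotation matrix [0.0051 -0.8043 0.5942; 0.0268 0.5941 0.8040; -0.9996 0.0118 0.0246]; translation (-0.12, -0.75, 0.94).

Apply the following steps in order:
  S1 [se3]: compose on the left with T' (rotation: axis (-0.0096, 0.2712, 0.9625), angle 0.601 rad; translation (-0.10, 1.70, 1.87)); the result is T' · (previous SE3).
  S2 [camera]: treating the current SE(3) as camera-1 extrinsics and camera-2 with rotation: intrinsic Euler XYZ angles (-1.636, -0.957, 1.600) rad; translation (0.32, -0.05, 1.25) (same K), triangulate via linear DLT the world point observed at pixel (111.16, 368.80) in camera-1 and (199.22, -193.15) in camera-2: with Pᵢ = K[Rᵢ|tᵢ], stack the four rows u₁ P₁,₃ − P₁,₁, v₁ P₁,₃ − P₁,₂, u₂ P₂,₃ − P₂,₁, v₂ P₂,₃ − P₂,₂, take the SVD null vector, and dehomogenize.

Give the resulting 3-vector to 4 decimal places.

after S1 (compose_se3): R=[-0.1621 -0.9852 0.0559; -0.0259 0.0609 0.9978; -0.9864 0.1603 -0.0354], t=(0.3522, 1.0546, 2.7862)
after S2 (triangulate): (-1.2725, 1.5653, -0.2893)

result = (-1.2725, 1.5653, -0.2893)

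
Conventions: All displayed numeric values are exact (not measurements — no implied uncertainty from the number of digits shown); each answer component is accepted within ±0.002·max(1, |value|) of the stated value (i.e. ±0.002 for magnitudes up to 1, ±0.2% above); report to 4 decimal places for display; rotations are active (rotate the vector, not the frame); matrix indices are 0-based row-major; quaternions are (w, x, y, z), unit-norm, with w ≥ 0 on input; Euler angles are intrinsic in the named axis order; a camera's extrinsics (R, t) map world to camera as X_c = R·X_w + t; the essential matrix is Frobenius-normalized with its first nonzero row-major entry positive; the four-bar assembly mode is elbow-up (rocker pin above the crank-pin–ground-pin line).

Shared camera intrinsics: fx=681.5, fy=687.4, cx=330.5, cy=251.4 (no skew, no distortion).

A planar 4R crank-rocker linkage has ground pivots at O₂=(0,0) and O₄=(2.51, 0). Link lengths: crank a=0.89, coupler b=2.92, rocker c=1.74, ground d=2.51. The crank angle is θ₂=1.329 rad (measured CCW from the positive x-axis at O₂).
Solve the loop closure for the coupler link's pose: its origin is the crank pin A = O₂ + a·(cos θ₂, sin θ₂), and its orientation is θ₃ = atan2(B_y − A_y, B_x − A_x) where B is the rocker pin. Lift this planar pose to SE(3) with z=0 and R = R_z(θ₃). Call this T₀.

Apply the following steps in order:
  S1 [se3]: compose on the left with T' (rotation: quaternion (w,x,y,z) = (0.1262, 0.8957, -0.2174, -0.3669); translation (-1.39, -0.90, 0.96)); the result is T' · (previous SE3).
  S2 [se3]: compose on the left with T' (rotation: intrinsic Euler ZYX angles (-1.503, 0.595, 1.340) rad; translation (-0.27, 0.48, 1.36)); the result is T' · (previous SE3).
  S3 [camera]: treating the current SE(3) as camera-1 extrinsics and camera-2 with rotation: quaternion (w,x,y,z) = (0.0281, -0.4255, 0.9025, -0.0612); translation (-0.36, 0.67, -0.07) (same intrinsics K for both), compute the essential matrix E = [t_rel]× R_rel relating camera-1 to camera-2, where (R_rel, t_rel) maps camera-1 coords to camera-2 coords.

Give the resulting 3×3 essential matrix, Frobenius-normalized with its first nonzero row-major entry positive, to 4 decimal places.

matrix = [0.5442 0.3955 -0.0783; 0.2423 0.0303 0.2920; 0.1052 -0.1933 0.5898]

source (fourbar_fk): coupler pose = R=[0.9618 -0.2736 0.0000; 0.2736 0.9618 0.0000; 0.0000 0.0000 1.0000], t=(0.2131, 0.8641, 0.0000)
after S1 (compose_se3): R=[0.5308 -0.4596 -0.7121; -0.7027 -0.7084 -0.0665; -0.4739 0.5357 -0.6989], t=(-1.5109, -1.7576, 1.1648)
after S2 (compose_se3): R=[0.2996 -0.7293 0.6152; 0.0249 0.6506 0.7590; -0.9538 -0.2120 0.2131], t=(-1.9421, 2.4321, 1.0105)
after S3 (essential): [0.5442 0.3955 -0.0783; 0.2423 0.0303 0.2920; 0.1052 -0.1933 0.5898]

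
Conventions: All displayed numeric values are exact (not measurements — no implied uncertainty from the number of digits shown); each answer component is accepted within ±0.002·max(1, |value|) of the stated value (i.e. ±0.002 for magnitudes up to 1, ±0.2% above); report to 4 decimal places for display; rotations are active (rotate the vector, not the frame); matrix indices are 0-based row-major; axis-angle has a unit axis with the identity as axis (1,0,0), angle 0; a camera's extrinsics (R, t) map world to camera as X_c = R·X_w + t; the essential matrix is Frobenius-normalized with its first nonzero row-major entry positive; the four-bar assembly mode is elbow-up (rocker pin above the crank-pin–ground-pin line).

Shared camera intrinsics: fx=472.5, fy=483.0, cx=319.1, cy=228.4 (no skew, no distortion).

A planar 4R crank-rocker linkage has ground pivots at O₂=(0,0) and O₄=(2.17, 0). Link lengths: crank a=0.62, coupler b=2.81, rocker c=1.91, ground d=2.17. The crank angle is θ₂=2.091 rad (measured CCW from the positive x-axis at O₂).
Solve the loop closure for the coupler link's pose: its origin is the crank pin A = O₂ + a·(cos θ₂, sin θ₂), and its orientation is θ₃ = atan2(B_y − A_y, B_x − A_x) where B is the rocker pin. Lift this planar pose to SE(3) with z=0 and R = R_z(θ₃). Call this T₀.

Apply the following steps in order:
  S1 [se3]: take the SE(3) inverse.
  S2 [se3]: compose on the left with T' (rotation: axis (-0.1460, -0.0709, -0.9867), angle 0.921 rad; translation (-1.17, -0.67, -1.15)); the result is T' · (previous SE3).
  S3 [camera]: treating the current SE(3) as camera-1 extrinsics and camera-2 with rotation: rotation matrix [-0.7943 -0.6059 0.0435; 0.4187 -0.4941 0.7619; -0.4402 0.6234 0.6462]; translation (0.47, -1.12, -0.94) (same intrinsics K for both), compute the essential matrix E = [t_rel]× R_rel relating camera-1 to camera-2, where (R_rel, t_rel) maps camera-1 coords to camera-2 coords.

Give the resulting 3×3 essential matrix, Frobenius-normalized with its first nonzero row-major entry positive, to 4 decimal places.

source (fourbar_fk): coupler pose = R=[0.8727 -0.4882 0.0000; 0.4882 0.8727 0.0000; 0.0000 0.0000 1.0000], t=(-0.3082, 0.5380, 0.0000)
after S1 (invert_se3): R=[0.8727 0.4882 0.0000; -0.4882 0.8727 0.0000; 0.0000 0.0000 1.0000], t=(0.0063, -0.6200, 0.0000)
after S2 (compose_se3): R=[0.1499 0.9887 0.0004; -0.9784 0.1482 0.1439; 0.1422 -0.0220 0.9896], t=(-1.6557, -1.0513, -1.0943)
after S3 (essential): [0.0776 0.1366 0.6891; 0.3365 -0.3483 0.0160; 0.3612 -0.3648 0.0458]

matrix = [0.0776 0.1366 0.6891; 0.3365 -0.3483 0.0160; 0.3612 -0.3648 0.0458]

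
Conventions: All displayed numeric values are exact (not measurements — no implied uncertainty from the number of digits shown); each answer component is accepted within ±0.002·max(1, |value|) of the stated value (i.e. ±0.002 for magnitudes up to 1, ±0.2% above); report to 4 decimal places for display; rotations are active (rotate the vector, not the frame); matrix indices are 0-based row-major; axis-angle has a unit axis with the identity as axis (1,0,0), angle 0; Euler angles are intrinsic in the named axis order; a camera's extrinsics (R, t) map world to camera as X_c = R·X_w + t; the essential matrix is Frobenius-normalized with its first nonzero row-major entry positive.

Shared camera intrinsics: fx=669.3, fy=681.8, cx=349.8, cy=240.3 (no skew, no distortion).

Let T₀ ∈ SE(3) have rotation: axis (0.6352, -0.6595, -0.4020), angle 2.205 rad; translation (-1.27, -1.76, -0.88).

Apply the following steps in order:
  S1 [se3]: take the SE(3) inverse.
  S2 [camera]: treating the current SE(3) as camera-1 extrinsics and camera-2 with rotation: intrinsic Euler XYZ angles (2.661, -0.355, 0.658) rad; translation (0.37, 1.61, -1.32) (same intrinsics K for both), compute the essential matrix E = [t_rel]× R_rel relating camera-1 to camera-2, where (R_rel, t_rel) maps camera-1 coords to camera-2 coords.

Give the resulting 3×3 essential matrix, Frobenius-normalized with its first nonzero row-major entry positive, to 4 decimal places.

matrix = [0.2832 0.5352 -0.3440; 0.0698 -0.2593 -0.1168; 0.2992 -0.3810 -0.4411]

after S1 (invert_se3): R=[0.0500 -0.9909 0.1246; -0.3433 0.1001 0.9339; -0.9379 -0.0895 -0.3352], t=(-1.5709, 0.5620, -1.6435)
after S2 (essential): [0.2832 0.5352 -0.3440; 0.0698 -0.2593 -0.1168; 0.2992 -0.3810 -0.4411]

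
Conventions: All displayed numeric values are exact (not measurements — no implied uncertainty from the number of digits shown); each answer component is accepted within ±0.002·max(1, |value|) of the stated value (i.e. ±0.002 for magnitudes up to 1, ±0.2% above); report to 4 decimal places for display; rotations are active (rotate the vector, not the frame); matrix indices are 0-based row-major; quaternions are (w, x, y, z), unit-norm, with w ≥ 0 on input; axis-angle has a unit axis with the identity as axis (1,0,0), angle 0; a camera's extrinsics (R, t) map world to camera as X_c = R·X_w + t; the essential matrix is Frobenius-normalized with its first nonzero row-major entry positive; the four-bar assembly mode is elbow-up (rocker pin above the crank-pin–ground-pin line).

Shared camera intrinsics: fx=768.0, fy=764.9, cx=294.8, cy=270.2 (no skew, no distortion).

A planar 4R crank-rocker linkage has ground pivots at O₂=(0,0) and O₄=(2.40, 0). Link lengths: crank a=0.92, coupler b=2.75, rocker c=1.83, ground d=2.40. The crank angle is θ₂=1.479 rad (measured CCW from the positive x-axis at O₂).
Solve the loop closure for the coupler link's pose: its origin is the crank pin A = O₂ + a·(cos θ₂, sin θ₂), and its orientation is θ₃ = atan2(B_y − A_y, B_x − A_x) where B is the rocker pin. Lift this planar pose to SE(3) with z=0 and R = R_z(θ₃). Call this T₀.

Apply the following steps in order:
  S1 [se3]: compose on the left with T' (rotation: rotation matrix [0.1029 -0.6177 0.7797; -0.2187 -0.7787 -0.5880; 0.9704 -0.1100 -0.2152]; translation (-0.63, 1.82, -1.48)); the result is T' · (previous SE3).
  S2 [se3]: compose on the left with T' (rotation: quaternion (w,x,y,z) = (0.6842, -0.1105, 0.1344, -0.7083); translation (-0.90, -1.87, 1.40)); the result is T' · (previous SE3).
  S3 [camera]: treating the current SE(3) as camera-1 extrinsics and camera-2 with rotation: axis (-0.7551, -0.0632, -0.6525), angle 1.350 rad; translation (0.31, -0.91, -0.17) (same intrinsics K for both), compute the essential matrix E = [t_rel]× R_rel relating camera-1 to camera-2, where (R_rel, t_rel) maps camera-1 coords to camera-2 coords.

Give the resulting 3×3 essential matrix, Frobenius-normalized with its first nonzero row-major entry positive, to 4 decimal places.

matrix = [0.1877 -0.4576 0.4805; -0.1424 -0.0817 0.1929; 0.6196 -0.0889 -0.2618]

source (fourbar_fk): coupler pose = R=[0.9460 -0.3241 0.0000; 0.3241 0.9460 0.0000; 0.0000 0.0000 1.0000], t=(0.0843, 0.9161, 0.0000)
after S1 (compose_se3): R=[-0.1029 -0.6177 0.7797; -0.4593 -0.6658 -0.5880; 0.8823 -0.4186 -0.2152], t=(-1.1872, 1.0882, -1.4989)
after S2 (compose_se3): R=[-0.1271 -0.7436 -0.6564; 0.0809 0.6518 -0.7541; 0.9886 -0.1489 -0.0227], t=(-0.3412, -0.6556, -0.3474)
after S3 (essential): [0.1877 -0.4576 0.4805; -0.1424 -0.0817 0.1929; 0.6196 -0.0889 -0.2618]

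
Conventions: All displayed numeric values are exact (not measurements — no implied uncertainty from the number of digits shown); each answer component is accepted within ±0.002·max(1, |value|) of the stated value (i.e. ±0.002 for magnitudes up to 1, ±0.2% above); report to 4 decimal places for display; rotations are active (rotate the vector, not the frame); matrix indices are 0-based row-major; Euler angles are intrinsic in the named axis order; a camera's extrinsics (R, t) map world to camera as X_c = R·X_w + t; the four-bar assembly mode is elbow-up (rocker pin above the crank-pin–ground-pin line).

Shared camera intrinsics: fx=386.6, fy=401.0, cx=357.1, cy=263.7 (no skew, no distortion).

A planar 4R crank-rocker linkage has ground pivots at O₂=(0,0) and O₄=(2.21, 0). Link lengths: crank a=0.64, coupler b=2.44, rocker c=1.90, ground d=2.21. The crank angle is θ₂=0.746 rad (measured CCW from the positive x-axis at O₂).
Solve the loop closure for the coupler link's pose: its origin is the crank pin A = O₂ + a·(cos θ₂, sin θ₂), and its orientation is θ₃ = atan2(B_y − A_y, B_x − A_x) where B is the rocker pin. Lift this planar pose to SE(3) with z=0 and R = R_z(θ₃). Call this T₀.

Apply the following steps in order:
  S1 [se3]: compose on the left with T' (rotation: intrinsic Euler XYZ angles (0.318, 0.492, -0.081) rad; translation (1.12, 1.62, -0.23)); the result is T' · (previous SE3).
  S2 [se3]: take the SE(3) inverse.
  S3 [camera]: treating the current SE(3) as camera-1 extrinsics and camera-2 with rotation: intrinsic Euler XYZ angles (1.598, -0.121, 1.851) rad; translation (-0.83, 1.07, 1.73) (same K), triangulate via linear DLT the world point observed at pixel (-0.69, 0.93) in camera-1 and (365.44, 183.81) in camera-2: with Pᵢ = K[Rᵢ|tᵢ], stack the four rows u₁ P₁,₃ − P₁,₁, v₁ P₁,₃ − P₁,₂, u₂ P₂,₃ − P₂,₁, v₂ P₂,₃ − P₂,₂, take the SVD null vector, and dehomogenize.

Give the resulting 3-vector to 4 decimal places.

source (fourbar_fk): coupler pose = R=[0.8034 -0.5954 0.0000; 0.5954 0.8034 0.0000; 0.0000 0.0000 1.0000], t=(0.4700, 0.4344, 0.0000)
after S1 (compose_se3): R=[0.7483 -0.4658 0.4724; 0.6274 0.7283 -0.2756; -0.2157 0.5026 0.8372], t=(1.5639, 2.0695, -0.3325)
after S2 (invert_se3): R=[0.7483 0.6274 -0.2157; -0.4658 0.7283 0.5026; 0.4724 -0.2756 0.8372], t=(-2.5402, -0.6118, 0.1099)
after S3 (triangulate): (1.8036, -1.6869, 1.6606)

result = (1.8036, -1.6869, 1.6606)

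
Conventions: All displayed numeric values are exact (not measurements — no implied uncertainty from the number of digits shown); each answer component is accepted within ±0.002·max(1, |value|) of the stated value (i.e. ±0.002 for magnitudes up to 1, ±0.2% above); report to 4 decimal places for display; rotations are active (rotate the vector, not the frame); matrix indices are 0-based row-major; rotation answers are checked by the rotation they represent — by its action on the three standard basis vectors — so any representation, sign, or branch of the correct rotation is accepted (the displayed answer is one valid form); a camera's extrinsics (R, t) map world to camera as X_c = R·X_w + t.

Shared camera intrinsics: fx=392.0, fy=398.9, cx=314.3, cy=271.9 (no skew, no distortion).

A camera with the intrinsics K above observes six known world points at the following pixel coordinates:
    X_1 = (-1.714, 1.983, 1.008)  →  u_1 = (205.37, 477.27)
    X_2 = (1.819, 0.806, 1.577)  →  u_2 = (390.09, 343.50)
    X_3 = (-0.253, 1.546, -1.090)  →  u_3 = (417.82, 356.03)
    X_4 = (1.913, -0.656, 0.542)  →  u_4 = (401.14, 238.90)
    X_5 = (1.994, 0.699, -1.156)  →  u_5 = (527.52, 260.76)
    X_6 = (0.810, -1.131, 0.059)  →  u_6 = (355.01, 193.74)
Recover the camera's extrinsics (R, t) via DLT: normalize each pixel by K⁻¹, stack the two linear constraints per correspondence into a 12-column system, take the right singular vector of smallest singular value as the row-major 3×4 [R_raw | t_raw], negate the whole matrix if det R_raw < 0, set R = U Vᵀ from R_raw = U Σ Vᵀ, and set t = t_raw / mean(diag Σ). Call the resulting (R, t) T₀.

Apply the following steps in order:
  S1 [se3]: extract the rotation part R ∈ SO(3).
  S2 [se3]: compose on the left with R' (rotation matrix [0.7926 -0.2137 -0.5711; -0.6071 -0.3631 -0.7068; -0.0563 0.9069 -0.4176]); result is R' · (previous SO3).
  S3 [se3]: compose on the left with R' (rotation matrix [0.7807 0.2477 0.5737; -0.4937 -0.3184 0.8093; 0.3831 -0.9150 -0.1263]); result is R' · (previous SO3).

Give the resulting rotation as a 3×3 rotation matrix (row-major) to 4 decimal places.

rotation (matrix) = ((-0.0746, 0.6762, -0.7330), (-0.1570, 0.7179, 0.6782), (0.9848, 0.1657, 0.0526))

source (pnp_recover): camera pose = R=[0.8588 0.2636 -0.4393; -0.0359 0.8863 0.4618; 0.5110 -0.3808 0.7706], t=(0.2401, -0.1499, 5.0006)
after S1 (rot_of_se3): [0.8588 0.2636 -0.4393; -0.0359 0.8863 0.4618; 0.5110 -0.3808 0.7706]
after S2 (compose_so3): [0.3965 0.2370 -0.8869; -0.8696 -0.2127 -0.4456; -0.2943 0.9479 0.1217]
after S3 (compose_so3): [-0.0746 0.6762 -0.7330; -0.1570 0.7179 0.6782; 0.9848 0.1657 0.0526]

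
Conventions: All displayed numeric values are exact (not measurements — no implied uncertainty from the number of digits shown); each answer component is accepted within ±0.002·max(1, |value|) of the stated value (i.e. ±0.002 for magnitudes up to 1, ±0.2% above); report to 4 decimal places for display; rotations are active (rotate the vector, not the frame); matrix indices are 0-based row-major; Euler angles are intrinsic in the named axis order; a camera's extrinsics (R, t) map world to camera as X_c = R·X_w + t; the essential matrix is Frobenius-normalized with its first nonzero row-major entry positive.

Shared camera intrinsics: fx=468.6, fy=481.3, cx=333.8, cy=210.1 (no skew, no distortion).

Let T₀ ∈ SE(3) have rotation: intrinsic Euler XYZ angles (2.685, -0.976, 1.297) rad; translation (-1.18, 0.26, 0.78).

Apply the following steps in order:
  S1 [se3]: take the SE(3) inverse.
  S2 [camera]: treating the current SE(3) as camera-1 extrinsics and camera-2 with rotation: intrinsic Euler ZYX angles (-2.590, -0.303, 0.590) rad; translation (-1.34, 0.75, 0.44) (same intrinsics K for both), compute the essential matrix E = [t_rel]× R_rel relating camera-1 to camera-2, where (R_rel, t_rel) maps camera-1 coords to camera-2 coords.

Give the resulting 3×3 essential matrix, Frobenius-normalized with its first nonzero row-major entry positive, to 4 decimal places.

after S1 (invert_se3): R=[0.1515 -0.9629 0.2235; -0.5395 0.1089 0.8349; -0.8283 -0.2470 -0.5029], t=(0.2548, -1.3161, -0.5208)
after S2 (essential): [0.3886 -0.1227 0.5672; 0.2536 -0.2000 -0.0958; -0.3604 0.3481 0.3843]

matrix = [0.3886 -0.1227 0.5672; 0.2536 -0.2000 -0.0958; -0.3604 0.3481 0.3843]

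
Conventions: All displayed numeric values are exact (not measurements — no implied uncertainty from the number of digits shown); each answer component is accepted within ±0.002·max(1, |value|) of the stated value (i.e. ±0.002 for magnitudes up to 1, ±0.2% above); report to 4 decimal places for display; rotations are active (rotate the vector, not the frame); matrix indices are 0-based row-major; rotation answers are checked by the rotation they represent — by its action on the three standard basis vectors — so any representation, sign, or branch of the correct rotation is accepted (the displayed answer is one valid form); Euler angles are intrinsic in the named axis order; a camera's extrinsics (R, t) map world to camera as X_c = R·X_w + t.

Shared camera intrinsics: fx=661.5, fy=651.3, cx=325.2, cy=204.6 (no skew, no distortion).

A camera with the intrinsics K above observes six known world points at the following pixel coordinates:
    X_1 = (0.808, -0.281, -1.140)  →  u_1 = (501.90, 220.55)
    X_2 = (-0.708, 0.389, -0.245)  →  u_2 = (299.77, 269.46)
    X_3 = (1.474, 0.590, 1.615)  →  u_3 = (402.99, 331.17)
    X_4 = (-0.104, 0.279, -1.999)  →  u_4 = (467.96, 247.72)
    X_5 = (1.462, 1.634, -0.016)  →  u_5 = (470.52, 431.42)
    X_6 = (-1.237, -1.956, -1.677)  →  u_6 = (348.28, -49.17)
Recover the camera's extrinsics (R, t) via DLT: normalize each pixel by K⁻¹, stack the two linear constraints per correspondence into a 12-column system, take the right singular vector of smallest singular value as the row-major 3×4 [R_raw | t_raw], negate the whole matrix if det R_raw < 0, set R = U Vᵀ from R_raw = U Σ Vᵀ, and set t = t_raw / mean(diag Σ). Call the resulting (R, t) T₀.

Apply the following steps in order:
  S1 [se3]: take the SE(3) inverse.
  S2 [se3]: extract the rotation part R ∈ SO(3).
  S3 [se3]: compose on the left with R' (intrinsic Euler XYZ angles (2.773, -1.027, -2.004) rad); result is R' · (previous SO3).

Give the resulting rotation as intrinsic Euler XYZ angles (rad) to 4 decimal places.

source (pnp_recover): camera pose = R=[0.9090 -0.1425 -0.3917; 0.2296 0.9555 0.1852; 0.3479 -0.2583 0.9013], t=(0.3700, 0.4400, 6.6303)
after S1 (invert_se3): R=[0.9090 0.2296 0.3479; -0.1425 0.9555 -0.2583; -0.3917 0.1852 0.9013], t=(-2.7440, 1.3447, -5.9121)
after S2 (rot_of_se3): [0.9090 0.2296 0.3479; -0.1425 0.9555 -0.2583; -0.3917 0.1852 0.9013]
after S3 (compose_so3): [0.0709 0.2404 -0.9681; 0.9444 0.2964 0.1427; 0.3212 -0.9243 -0.2060]

rotation (euler_xyz) = (-2.5357, -1.3175, -1.2840)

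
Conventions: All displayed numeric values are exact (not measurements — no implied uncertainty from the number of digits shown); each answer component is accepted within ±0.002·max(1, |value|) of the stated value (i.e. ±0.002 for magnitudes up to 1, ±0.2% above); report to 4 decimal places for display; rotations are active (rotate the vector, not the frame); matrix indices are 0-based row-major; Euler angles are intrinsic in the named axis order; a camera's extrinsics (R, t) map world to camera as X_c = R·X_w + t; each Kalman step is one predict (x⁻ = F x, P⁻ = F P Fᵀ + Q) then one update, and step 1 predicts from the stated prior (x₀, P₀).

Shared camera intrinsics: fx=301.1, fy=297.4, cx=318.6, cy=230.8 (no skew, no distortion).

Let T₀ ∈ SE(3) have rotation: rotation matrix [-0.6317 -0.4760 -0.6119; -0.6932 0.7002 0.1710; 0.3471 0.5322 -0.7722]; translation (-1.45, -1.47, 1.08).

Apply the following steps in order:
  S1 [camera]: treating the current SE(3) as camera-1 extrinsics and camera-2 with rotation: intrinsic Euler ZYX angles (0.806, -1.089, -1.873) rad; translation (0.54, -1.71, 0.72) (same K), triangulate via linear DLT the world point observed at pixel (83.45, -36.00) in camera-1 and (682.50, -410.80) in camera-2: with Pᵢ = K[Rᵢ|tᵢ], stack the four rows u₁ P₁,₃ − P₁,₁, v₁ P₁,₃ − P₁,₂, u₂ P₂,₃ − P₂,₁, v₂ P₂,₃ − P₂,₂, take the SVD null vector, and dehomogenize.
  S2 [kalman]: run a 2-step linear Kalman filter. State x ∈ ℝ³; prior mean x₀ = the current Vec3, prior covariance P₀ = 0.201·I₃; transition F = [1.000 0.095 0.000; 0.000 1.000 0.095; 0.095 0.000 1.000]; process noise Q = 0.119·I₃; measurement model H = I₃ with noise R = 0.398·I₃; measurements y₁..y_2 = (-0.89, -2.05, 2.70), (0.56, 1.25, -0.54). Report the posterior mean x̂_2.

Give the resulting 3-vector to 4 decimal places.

result = (0.0851, 0.1270, 0.2899)

after S1 (triangulate): (0.2781, 0.2524, -0.5943)
after S2 (kf_track): (0.0851, 0.1270, 0.2899)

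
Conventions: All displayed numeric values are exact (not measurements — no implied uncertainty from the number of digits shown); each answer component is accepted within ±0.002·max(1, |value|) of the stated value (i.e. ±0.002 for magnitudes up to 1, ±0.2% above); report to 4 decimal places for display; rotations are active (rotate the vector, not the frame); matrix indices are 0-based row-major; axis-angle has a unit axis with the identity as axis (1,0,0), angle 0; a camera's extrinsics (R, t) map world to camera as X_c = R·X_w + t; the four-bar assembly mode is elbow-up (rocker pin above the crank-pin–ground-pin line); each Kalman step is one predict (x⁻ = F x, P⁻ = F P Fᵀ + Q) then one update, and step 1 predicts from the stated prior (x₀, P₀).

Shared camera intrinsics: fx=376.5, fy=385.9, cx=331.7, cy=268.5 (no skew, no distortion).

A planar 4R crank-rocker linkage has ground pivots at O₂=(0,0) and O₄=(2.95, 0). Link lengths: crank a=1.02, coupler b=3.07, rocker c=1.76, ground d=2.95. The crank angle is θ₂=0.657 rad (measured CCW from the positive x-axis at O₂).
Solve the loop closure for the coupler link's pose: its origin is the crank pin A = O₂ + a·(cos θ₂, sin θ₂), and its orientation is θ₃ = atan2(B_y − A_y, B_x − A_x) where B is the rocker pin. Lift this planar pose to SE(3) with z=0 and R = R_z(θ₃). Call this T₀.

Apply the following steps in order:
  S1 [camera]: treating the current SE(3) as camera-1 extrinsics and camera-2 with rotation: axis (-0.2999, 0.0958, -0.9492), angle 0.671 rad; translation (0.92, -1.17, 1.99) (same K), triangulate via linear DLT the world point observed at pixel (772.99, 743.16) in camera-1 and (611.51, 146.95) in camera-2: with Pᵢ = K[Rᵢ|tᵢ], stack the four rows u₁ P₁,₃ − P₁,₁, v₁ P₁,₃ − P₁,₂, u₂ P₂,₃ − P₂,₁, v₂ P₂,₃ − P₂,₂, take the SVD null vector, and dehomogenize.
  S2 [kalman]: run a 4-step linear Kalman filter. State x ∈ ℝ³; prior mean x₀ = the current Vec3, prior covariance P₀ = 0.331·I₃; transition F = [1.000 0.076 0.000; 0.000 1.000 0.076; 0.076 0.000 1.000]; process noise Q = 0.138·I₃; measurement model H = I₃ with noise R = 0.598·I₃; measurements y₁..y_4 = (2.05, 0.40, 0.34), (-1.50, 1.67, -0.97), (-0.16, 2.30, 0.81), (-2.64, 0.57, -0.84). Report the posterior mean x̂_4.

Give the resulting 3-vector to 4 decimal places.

result = (-0.8574, 1.1038, -0.0934)

source (fourbar_fk): coupler pose = R=[0.9501 -0.3119 0.0000; 0.3119 0.9501 0.0000; 0.0000 0.0000 1.0000], t=(0.8077, 0.6230, 0.0000)
after S1 (triangulate): (1.0337, 0.7303, 1.3327)
after S2 (kf_track): (-0.8574, 1.1038, -0.0934)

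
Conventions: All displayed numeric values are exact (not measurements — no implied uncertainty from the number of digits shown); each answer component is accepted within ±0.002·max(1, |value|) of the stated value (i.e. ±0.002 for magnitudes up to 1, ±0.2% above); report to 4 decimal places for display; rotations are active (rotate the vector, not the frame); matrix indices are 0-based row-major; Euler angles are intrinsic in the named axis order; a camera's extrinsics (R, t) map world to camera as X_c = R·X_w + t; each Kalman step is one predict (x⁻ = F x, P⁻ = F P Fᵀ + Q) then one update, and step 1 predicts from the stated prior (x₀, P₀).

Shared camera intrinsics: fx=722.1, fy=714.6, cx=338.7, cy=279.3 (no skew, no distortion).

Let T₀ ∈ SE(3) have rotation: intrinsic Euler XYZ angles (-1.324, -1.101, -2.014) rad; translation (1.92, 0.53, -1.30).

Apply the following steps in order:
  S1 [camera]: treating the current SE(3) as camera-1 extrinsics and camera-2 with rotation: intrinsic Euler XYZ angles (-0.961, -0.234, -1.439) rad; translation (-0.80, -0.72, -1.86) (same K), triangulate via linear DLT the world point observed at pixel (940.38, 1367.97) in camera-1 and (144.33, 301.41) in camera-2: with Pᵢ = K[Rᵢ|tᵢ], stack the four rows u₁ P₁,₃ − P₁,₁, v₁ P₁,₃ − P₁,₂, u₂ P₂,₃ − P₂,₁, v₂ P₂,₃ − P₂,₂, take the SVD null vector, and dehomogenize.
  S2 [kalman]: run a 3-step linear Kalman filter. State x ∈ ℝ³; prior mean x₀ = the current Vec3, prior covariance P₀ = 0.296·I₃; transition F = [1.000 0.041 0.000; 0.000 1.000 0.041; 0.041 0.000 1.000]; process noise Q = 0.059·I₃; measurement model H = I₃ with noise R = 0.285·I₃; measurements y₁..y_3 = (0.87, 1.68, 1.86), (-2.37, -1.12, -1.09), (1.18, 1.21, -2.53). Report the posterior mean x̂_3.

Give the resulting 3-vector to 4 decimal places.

after S1 (triangulate): (1.5235, 0.9275, 1.6465)
after S2 (kf_track): (0.2168, 0.6345, -0.6594)

result = (0.2168, 0.6345, -0.6594)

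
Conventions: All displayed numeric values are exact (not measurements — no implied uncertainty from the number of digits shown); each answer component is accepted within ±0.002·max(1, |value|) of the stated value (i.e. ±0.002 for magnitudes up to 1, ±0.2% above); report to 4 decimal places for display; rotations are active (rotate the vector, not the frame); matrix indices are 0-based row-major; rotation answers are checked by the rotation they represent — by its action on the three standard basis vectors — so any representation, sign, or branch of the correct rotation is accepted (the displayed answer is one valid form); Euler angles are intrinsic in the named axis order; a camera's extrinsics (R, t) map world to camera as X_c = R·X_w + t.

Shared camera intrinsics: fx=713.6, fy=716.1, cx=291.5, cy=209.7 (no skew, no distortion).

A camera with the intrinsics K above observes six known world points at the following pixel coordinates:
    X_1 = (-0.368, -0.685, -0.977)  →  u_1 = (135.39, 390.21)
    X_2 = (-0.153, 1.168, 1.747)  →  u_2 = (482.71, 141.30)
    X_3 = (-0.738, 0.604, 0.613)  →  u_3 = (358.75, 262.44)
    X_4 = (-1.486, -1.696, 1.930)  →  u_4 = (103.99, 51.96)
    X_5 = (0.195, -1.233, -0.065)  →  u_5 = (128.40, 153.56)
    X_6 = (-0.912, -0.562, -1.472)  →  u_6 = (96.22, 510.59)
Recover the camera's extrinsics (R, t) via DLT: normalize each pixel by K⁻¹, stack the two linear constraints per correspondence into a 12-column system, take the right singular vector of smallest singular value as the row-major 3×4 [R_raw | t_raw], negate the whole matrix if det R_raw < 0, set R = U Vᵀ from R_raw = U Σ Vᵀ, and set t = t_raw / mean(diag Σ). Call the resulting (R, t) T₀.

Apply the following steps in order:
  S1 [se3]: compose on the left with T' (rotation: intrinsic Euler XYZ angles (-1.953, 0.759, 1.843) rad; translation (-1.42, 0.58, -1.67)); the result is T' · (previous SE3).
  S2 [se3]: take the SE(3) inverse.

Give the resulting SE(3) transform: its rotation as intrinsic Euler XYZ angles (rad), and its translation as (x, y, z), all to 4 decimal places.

source (pnp_recover): camera pose = R=[0.4531 0.8654 0.2142; -0.4437 0.4273 -0.7877; -0.7732 0.2619 0.5776], t=(0.1700, 0.2800, 4.1095)
after S1 (compose_se3): R=[-0.3104 -0.2872 0.9062; -0.9229 0.3196 -0.2148; -0.2279 -0.9030 -0.3642], t=(1.1793, 3.5148, -2.9450)
after S2 (invert_se3): R=[-0.3104 -0.9229 -0.2279; -0.2872 0.3196 -0.9030; 0.9062 -0.2148 -0.3642], t=(2.9386, -3.4440, -1.3863)

rotation (euler_xyz) = (1.9542, -0.2299, 1.8953), translation = (2.9386, -3.4440, -1.3863)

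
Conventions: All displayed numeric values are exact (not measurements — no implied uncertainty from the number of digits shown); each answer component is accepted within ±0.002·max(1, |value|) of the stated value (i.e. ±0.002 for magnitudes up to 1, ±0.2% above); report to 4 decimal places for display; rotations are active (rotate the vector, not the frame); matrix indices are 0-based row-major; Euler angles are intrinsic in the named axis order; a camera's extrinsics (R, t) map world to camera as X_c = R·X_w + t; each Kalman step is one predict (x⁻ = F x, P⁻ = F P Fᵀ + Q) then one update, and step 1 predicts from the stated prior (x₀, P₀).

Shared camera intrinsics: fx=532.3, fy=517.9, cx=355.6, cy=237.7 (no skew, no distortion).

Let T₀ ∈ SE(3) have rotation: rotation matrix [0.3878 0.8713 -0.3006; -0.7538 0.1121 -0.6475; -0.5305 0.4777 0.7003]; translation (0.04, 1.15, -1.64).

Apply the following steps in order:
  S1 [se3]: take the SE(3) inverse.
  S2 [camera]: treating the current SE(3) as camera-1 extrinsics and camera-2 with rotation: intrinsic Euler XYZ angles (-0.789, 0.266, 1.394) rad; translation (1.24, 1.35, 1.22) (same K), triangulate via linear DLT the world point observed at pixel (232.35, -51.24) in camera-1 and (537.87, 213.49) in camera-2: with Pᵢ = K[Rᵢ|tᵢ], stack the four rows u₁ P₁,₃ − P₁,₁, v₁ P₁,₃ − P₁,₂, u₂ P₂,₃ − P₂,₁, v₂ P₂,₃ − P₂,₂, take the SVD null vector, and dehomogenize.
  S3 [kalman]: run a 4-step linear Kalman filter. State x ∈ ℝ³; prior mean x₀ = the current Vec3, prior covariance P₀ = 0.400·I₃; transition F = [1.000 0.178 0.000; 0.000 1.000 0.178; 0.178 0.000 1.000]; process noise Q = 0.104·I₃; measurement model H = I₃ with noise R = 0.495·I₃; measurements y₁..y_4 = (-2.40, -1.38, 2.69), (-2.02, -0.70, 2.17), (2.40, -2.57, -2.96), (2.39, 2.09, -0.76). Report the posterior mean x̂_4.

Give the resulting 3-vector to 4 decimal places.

after S1 (invert_se3): R=[0.3878 -0.7538 -0.5305; 0.8713 0.1121 0.4777; -0.3006 -0.6475 0.7003], t=(-0.0187, 0.6196, 1.9051)
after S2 (triangulate): (-1.6597, 0.1116, -0.5607)
after S3 (kf_track): (0.5561, 0.1557, -0.4131)

result = (0.5561, 0.1557, -0.4131)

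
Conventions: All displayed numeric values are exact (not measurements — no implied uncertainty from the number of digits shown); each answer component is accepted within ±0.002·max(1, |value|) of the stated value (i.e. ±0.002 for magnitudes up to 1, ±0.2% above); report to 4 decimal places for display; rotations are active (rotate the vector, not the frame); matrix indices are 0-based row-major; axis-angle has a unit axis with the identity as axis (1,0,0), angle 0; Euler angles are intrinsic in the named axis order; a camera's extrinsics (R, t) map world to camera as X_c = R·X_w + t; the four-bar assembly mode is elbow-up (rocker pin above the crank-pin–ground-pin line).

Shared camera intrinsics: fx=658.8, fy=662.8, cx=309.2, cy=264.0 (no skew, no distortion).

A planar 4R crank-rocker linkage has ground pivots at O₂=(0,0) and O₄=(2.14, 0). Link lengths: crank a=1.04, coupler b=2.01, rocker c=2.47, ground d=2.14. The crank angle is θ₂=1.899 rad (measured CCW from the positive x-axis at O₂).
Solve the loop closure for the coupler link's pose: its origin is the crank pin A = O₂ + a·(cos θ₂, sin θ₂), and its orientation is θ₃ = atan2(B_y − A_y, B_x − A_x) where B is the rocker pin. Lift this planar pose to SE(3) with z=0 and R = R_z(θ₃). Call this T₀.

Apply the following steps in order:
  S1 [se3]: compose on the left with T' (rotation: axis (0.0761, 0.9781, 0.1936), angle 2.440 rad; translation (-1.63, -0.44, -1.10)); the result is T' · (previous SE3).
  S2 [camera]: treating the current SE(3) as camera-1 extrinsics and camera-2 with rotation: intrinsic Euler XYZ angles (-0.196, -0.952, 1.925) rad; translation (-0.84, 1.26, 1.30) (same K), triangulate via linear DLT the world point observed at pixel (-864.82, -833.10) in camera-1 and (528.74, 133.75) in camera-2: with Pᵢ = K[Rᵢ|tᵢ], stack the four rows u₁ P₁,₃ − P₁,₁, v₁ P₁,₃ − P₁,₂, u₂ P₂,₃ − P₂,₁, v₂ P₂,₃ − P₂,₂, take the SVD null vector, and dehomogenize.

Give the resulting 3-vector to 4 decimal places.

result = (-1.5551, 0.0614, -1.2130)

source (fourbar_fk): coupler pose = R=[0.7631 -0.6463 0.0000; 0.6463 0.7631 0.0000; 0.0000 0.0000 1.0000], t=(-0.3352, 0.9845, 0.0000)
after S1 (compose_se3): R=[-0.5709 0.4919 0.6573; 0.7925 0.5392 0.2849; -0.2143 0.6836 -0.6977], t=(-1.3712, 0.3834, -0.5199)
after S2 (triangulate): (-1.5551, 0.0614, -1.2130)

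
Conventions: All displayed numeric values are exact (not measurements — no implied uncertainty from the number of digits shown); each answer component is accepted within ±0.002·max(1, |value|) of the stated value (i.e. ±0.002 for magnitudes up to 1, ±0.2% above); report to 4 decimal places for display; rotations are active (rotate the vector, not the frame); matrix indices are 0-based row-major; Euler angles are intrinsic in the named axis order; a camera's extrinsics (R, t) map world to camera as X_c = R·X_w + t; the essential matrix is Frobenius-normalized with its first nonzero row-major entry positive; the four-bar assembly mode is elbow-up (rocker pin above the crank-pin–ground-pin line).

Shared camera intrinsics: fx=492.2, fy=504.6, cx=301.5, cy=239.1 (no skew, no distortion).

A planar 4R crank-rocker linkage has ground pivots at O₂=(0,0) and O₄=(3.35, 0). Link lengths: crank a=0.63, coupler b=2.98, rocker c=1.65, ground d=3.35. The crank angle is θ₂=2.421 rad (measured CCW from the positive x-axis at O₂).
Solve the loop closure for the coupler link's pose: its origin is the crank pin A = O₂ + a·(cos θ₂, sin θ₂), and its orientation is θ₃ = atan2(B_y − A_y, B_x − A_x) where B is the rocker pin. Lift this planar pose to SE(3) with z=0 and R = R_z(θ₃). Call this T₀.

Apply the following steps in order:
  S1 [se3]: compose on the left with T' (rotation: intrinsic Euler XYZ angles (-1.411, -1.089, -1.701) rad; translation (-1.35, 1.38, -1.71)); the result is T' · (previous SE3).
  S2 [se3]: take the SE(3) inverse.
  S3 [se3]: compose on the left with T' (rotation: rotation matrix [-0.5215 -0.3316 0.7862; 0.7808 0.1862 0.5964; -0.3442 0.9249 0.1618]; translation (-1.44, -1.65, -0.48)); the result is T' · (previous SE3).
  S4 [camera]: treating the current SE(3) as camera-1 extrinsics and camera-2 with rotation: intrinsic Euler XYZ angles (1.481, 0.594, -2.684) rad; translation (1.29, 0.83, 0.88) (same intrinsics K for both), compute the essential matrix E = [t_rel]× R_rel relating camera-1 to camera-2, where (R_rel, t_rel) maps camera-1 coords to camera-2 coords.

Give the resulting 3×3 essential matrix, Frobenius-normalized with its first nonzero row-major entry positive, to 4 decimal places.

source (fourbar_fk): coupler pose = R=[0.9525 -0.3047 0.0000; 0.3047 0.9525 0.0000; 0.0000 0.0000 1.0000], t=(-0.4734, 0.4157, 0.0000)
after S1 (compose_se3): R=[0.0827 0.4559 -0.8862; -0.0004 0.8892 0.4575; 0.9966 -0.0374 0.0737], t=(-1.1305, 1.8605, -2.0533)
after S2 (invert_se3): R=[0.0827 -0.0004 0.9966; 0.4559 0.8892 -0.0374; -0.8862 0.4575 0.0737], t=(2.1406, -1.2158, -1.7015)
after S3 (compose_se3): R=[-0.8910 0.0650 -0.4493; -0.3791 0.4381 0.8151; 0.2498 0.8966 -0.3657], t=(-3.4909, -1.2199, -2.6165)
after S4 (essential): [0.2340 -0.1448 -0.4561; -0.1705 -0.0147 0.4474; 0.1750 -0.6512 0.1791]

matrix = [0.2340 -0.1448 -0.4561; -0.1705 -0.0147 0.4474; 0.1750 -0.6512 0.1791]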